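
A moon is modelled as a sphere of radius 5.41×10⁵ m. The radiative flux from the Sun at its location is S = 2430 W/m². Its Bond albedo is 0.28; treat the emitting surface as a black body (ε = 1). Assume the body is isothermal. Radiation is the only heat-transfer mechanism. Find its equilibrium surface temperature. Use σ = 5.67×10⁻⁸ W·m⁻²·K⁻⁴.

T ≈ 296 K

At equilibrium, absorbed power = emitted power.
Absorbing cross-section = πr² = 9.195×10¹¹ m²; emitting surface = 4πr² = 3.678×10¹² m² (ratio 4).
(1−a)S·A_cross = εσ·A_surf·T⁴  ⇒  T⁴ = (1−a)S/(4σ).
T⁴ = 0.720·2430/(4·5.67×10⁻⁸) = 7.714×10⁹ K⁴.
T = (7.714×10⁹)^(1/4).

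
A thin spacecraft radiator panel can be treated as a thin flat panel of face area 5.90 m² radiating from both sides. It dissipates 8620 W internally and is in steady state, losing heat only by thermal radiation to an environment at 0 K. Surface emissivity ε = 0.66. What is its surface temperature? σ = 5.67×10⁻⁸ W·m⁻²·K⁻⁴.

Steady state: internal power = radiated power, P = εσA T⁴.
Radiating area A = 2·5.90 = 11.80 m².
T⁴ = P/(εσA) = 8620/(0.66·5.67×10⁻⁸·11.80) = 1.952×10¹⁰ K⁴.
T = (1.952×10¹⁰)^(1/4).

T ≈ 374 K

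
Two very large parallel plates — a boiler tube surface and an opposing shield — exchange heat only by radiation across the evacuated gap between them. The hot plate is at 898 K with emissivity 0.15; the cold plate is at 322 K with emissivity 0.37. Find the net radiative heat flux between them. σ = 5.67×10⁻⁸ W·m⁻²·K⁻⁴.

For two infinite grey parallel plates, q = σ(T₁⁴ − T₂⁴)/(1/ε₁ + 1/ε₂ − 1).
T₁⁴ − T₂⁴ = 6.503×10¹¹ − 1.075×10¹⁰ = 6.395×10¹¹ K⁴.
1/ε₁ + 1/ε₂ − 1 = 6.667 + 2.703 − 1 = 8.369.
q = 5.67×10⁻⁸ × 6.395×10¹¹ / 8.369.

q ≈ 4330 W/m²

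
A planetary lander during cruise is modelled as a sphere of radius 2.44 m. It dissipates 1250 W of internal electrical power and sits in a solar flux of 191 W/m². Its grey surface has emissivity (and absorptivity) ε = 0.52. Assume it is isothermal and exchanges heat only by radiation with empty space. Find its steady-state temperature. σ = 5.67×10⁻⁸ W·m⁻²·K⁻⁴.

At steady state, absorbed solar power + internal power = radiated power.
Absorbed: α·S·A_cross = 0.52·191·18.70 = 1858 W (cross-section πr²).
Total input = 1858 + 1250 = 3108 W.
Radiated: εσ·A_surf·T⁴ with A_surf = 4πr² = 74.82 m².
T⁴ = 3108/(0.52·5.67×10⁻⁸·74.82) = 1.409×10⁹ K⁴.

T ≈ 194 K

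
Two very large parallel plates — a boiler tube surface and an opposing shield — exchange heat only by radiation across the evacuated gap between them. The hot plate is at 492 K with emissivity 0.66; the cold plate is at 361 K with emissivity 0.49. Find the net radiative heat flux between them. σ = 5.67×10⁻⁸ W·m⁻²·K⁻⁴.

For two infinite grey parallel plates, q = σ(T₁⁴ − T₂⁴)/(1/ε₁ + 1/ε₂ − 1).
T₁⁴ − T₂⁴ = 5.859×10¹⁰ − 1.698×10¹⁰ = 4.161×10¹⁰ K⁴.
1/ε₁ + 1/ε₂ − 1 = 1.515 + 2.041 − 1 = 2.556.
q = 5.67×10⁻⁸ × 4.161×10¹⁰ / 2.556.

q ≈ 923 W/m²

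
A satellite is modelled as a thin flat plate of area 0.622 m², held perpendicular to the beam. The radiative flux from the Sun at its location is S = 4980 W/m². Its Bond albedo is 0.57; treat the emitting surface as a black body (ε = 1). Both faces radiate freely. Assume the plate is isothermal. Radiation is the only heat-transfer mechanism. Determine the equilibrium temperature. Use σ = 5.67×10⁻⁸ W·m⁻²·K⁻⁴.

At equilibrium, absorbed power = emitted power.
Absorbing cross-section = A = 0.6220 m²; emitting surface = 2A = 1.244 m² (ratio 2).
(1−a)S·A_cross = εσ·A_surf·T⁴  ⇒  T⁴ = (1−a)S/(2σ).
T⁴ = 0.430·4980/(2·5.67×10⁻⁸) = 1.888×10¹⁰ K⁴.
T = (1.888×10¹⁰)^(1/4).

T ≈ 371 K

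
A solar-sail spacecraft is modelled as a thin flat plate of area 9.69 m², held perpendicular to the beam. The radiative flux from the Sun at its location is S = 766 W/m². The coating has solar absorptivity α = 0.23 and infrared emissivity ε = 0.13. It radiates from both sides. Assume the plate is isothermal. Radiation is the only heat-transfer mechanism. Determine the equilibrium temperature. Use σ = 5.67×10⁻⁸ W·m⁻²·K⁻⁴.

T ≈ 331 K

At equilibrium, absorbed power = emitted power.
Absorbing cross-section = A = 9.690 m²; emitting surface = 2A = 19.38 m² (ratio 2).
αS·A_cross = εσ·A_surf·T⁴  ⇒  T⁴ = αS/(ε·2σ).
T⁴ = 0.230·766/(0.13·2·5.67×10⁻⁸) = 1.195×10¹⁰ K⁴.
T = (1.195×10¹⁰)^(1/4).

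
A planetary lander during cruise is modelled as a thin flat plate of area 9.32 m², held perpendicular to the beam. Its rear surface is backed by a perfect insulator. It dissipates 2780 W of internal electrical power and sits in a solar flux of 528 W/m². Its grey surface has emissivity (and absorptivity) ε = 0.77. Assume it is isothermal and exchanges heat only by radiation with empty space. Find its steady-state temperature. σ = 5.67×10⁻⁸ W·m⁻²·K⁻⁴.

At steady state, absorbed solar power + internal power = radiated power.
Absorbed: α·S·A_cross = 0.77·528·9.320 = 3789 W (cross-section A).
Total input = 3789 + 2780 = 6569 W.
Radiated: εσ·A_surf·T⁴ with A_surf = A = 9.320 m².
T⁴ = 6569/(0.77·5.67×10⁻⁸·9.320) = 1.614×10¹⁰ K⁴.

T ≈ 356 K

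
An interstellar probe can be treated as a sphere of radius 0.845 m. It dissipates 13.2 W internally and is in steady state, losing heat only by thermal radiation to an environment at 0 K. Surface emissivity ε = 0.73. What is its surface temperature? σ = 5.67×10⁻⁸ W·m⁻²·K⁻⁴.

Steady state: internal power = radiated power, P = εσA T⁴.
Radiating area A = 4πr² = 8.973 m².
T⁴ = P/(εσA) = 13.2/(0.73·5.67×10⁻⁸·8.973) = 3.554×10⁷ K⁴.
T = (3.554×10⁷)^(1/4).

T ≈ 77.2 K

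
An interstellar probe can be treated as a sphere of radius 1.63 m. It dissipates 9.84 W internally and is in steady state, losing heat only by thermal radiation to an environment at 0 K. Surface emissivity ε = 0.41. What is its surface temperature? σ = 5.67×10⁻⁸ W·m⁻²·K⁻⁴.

T ≈ 59.7 K

Steady state: internal power = radiated power, P = εσA T⁴.
Radiating area A = 4πr² = 33.39 m².
T⁴ = P/(εσA) = 9.84/(0.41·5.67×10⁻⁸·33.39) = 1.268×10⁷ K⁴.
T = (1.268×10⁷)^(1/4).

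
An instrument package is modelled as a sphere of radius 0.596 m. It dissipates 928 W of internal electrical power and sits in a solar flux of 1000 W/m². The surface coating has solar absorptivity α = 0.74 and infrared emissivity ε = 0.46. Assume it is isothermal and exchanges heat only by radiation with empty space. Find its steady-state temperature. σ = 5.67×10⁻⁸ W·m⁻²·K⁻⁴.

T ≈ 350 K

At steady state, absorbed solar power + internal power = radiated power.
Absorbed: α·S·A_cross = 0.74·1000·1.116 = 825.8 W (cross-section πr²).
Total input = 825.8 + 928 = 1754 W.
Radiated: εσ·A_surf·T⁴ with A_surf = 4πr² = 4.464 m².
T⁴ = 1754/(0.46·5.67×10⁻⁸·4.464) = 1.506×10¹⁰ K⁴.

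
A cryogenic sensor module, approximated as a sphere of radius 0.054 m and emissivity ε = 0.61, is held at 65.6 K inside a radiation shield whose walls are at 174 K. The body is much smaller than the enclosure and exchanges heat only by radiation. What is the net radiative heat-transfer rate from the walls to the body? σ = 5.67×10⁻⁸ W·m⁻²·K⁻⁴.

P_net ≈ 1.14 W

For a small grey body in a large enclosure: P_net = εσA(T_body⁴ − T_wall⁴).
A = 4πr² = 0.03664 m²; T_body⁴ − T_wall⁴ = 1.852×10⁷ − 9.166×10⁸ = -8.981×10⁸ K⁴.
|P_net| = 0.61·5.67×10⁻⁸·0.03664·8.981×10⁸.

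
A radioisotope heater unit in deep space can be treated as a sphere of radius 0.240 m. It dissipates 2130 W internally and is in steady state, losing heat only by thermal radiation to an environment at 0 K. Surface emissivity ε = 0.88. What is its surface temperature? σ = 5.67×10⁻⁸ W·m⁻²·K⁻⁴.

Steady state: internal power = radiated power, P = εσA T⁴.
Radiating area A = 4πr² = 0.7238 m².
T⁴ = P/(εσA) = 2130/(0.88·5.67×10⁻⁸·0.7238) = 5.898×10¹⁰ K⁴.
T = (5.898×10¹⁰)^(1/4).

T ≈ 493 K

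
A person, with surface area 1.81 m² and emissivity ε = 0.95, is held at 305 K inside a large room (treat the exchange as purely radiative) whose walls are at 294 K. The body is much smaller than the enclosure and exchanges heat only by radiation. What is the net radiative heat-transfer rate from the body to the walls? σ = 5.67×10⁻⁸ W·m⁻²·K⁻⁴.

For a small grey body in a large enclosure: P_net = εσA(T_body⁴ − T_wall⁴).
A = 1.81 m²; T_body⁴ − T_wall⁴ = 8.654×10⁹ − 7.471×10⁹ = 1.182×10⁹ K⁴.
|P_net| = 0.95·5.67×10⁻⁸·1.810·1.182×10⁹.

P_net ≈ 115 W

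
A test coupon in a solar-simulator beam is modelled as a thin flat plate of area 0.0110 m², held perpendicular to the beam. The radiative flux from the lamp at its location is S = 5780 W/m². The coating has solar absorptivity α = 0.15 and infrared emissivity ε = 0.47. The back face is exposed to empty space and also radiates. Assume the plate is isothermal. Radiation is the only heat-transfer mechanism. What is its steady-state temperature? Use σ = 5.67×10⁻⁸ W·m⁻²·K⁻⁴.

T ≈ 357 K

At equilibrium, absorbed power = emitted power.
Absorbing cross-section = A = 0.01100 m²; emitting surface = 2A = 0.02200 m² (ratio 2).
αS·A_cross = εσ·A_surf·T⁴  ⇒  T⁴ = αS/(ε·2σ).
T⁴ = 0.150·5780/(0.47·2·5.67×10⁻⁸) = 1.627×10¹⁰ K⁴.
T = (1.627×10¹⁰)^(1/4).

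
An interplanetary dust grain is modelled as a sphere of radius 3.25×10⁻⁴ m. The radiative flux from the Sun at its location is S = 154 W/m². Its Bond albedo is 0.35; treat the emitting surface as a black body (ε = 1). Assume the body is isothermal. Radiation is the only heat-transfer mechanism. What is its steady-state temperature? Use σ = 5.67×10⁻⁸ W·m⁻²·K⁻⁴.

At equilibrium, absorbed power = emitted power.
Absorbing cross-section = πr² = 3.318×10⁻⁷ m²; emitting surface = 4πr² = 1.327×10⁻⁶ m² (ratio 4).
(1−a)S·A_cross = εσ·A_surf·T⁴  ⇒  T⁴ = (1−a)S/(4σ).
T⁴ = 0.650·154/(4·5.67×10⁻⁸) = 4.414×10⁸ K⁴.
T = (4.414×10⁸)^(1/4).

T ≈ 145 K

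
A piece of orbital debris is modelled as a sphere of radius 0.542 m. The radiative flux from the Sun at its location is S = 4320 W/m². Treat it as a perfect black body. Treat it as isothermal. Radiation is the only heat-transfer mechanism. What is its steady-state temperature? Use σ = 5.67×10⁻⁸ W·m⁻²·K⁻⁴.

T ≈ 372 K

At equilibrium, absorbed power = emitted power.
Absorbing cross-section = πr² = 0.9229 m²; emitting surface = 4πr² = 3.692 m² (ratio 4).
S·A_cross = εσ·A_surf·T⁴  ⇒  T⁴ = S/(4σ).
T⁴ = 1.00·4320/(4·5.67×10⁻⁸) = 1.905×10¹⁰ K⁴.
T = (1.905×10¹⁰)^(1/4).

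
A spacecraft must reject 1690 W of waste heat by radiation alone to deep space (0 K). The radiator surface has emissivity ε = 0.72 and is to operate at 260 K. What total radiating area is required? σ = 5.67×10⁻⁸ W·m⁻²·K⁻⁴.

P = εσA T⁴ ⇒ A = P/(εσT⁴).
T⁴ = 4.570×10⁹ K⁴.
A = 1690/(0.72 × 5.67×10⁻⁸ × 4.570×10⁹).

A ≈ 9.06 m²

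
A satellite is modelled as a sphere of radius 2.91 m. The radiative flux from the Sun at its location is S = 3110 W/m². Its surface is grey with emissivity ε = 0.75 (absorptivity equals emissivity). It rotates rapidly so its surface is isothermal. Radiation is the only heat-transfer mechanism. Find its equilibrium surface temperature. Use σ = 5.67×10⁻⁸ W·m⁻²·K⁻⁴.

At equilibrium, absorbed power = emitted power.
Absorbing cross-section = πr² = 26.60 m²; emitting surface = 4πr² = 106.4 m² (ratio 4).
εS·A_cross = εσ·A_surf·T⁴  ⇒  T⁴ = S/(4σ)   (ε cancels).
T⁴ = 3110/(4·5.67×10⁻⁸) = 1.371×10¹⁰ K⁴.
T = (1.371×10¹⁰)^(1/4).

T ≈ 342 K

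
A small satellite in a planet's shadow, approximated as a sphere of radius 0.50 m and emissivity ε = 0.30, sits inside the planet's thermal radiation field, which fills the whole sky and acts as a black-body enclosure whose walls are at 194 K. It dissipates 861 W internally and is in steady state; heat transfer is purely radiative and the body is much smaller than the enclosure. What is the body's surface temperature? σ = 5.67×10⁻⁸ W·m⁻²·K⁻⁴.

T ≈ 364 K

For a small grey body in a large enclosure, net radiated power = εσA(T⁴ − T_w⁴).
Steady state: P = εσA(T⁴ − T_w⁴) with A = 4πr² = 3.142 m².
T⁴ = P/(εσA) + T_w⁴ = 861/(0.30·5.67×10⁻⁸·3.142) + (194)⁴
    = 1.611×10¹⁰ + 1.416×10⁹ = 1.753×10¹⁰ K⁴.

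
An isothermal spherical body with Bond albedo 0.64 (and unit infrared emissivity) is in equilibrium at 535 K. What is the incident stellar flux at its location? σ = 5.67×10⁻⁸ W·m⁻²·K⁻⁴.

S ≈ 51600 W/m²

(1−a)S·πr² = σ·4πr²·T⁴ ⇒ S = 4σT⁴/(1−a).
S = 4·5.67×10⁻⁸·8.192×10¹⁰/0.360.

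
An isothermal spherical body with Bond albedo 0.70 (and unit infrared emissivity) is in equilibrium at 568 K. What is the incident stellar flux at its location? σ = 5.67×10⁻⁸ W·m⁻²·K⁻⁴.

S ≈ 78700 W/m²

(1−a)S·πr² = σ·4πr²·T⁴ ⇒ S = 4σT⁴/(1−a).
S = 4·5.67×10⁻⁸·1.041×10¹¹/0.300.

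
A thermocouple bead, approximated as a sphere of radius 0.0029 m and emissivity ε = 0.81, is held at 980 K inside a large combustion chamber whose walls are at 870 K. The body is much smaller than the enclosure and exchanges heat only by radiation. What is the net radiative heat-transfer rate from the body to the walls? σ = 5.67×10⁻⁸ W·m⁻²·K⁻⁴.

P_net ≈ 1.70 W

For a small grey body in a large enclosure: P_net = εσA(T_body⁴ − T_wall⁴).
A = 4πr² = 1.057×10⁻⁴ m²; T_body⁴ − T_wall⁴ = 9.224×10¹¹ − 5.729×10¹¹ = 3.495×10¹¹ K⁴.
|P_net| = 0.81·5.67×10⁻⁸·1.057×10⁻⁴·3.495×10¹¹.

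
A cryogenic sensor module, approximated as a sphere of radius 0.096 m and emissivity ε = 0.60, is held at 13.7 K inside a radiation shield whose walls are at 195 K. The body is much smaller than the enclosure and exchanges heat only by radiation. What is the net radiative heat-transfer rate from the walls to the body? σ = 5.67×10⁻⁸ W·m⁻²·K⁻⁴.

P_net ≈ 5.70 W

For a small grey body in a large enclosure: P_net = εσA(T_body⁴ − T_wall⁴).
A = 4πr² = 0.1158 m²; T_body⁴ − T_wall⁴ = 35230 − 1.446×10⁹ = -1.446×10⁹ K⁴.
|P_net| = 0.60·5.67×10⁻⁸·0.1158·1.446×10⁹.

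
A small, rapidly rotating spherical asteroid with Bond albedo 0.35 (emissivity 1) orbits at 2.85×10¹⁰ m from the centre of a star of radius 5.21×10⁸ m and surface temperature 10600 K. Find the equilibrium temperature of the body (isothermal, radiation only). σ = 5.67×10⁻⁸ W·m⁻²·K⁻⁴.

T ≈ 910 K

The star's surface emits σT_*⁴; at distance d the flux is S = σT_*⁴(R_*/d)².
S = 5.67×10⁻⁸·(10600)⁴·(5.21×10⁸/2.85×10¹⁰)² = 2.392×10⁵ W/m².
For an isothermal sphere T⁴ = (1−a)S/(4σ) = 6.856×10¹¹ K⁴.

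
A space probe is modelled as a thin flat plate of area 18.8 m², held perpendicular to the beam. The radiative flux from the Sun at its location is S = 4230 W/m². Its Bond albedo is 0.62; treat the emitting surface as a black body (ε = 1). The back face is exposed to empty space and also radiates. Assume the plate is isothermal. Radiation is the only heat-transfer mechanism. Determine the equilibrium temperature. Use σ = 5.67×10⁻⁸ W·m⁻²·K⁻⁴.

T ≈ 345 K

At equilibrium, absorbed power = emitted power.
Absorbing cross-section = A = 18.80 m²; emitting surface = 2A = 37.60 m² (ratio 2).
(1−a)S·A_cross = εσ·A_surf·T⁴  ⇒  T⁴ = (1−a)S/(2σ).
T⁴ = 0.380·4230/(2·5.67×10⁻⁸) = 1.417×10¹⁰ K⁴.
T = (1.417×10¹⁰)^(1/4).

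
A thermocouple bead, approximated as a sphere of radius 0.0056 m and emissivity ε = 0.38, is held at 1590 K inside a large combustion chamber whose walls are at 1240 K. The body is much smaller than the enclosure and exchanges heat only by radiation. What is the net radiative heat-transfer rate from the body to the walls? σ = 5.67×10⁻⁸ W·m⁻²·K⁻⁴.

For a small grey body in a large enclosure: P_net = εσA(T_body⁴ − T_wall⁴).
A = 4πr² = 3.941×10⁻⁴ m²; T_body⁴ − T_wall⁴ = 6.391×10¹² − 2.364×10¹² = 4.027×10¹² K⁴.
|P_net| = 0.38·5.67×10⁻⁸·3.941×10⁻⁴·4.027×10¹².

P_net ≈ 34.2 W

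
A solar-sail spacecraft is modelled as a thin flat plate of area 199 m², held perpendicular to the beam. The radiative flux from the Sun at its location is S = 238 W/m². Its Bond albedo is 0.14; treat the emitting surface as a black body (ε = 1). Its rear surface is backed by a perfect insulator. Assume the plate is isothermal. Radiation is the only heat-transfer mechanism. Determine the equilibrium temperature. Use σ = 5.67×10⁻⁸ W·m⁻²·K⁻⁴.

T ≈ 245 K

At equilibrium, absorbed power = emitted power.
Absorbing cross-section = A = 199.0 m²; emitting surface = A = 199.0 m² (ratio 1).
(1−a)S·A_cross = εσ·A_surf·T⁴  ⇒  T⁴ = (1−a)S/(1σ).
T⁴ = 0.860·238/(1·5.67×10⁻⁸) = 3.610×10⁹ K⁴.
T = (3.610×10⁹)^(1/4).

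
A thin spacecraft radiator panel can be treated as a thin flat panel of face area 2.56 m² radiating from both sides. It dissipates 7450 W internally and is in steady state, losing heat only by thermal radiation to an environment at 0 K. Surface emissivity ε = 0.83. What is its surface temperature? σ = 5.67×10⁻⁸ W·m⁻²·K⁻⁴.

T ≈ 419 K

Steady state: internal power = radiated power, P = εσA T⁴.
Radiating area A = 2·2.56 = 5.120 m².
T⁴ = P/(εσA) = 7450/(0.83·5.67×10⁻⁸·5.120) = 3.092×10¹⁰ K⁴.
T = (3.092×10¹⁰)^(1/4).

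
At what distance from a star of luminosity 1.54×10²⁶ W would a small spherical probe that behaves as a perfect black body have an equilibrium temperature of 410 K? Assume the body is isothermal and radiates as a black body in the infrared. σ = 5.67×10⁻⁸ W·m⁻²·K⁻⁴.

For an isothermal black-emitting sphere, (1−a)S·πr² = σ·4πr²·T⁴ ⇒ S = 4σT⁴/(1−a).
S = 4·5.67×10⁻⁸·(410)⁴/1.00 = 6409 W/m².
Flux falls as S = L/(4πd²), so d = √(L/(4πS)) = √(1.54×10²⁶/(4π·6409)).

d ≈ 4.37×10¹⁰ m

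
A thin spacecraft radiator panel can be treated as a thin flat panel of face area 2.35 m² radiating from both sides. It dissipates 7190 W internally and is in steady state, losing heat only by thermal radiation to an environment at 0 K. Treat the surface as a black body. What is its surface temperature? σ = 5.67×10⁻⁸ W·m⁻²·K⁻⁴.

Steady state: internal power = radiated power, P = εσA T⁴.
Radiating area A = 2·2.35 = 4.700 m².
T⁴ = P/(εσA) = 7190/(1.0·5.67×10⁻⁸·4.700) = 2.698×10¹⁰ K⁴.
T = (2.698×10¹⁰)^(1/4).

T ≈ 405 K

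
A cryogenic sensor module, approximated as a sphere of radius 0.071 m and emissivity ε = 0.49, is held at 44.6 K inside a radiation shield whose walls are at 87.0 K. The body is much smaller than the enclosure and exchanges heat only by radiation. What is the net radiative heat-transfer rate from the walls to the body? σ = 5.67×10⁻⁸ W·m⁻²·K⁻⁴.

P_net ≈ 0.0939 W

For a small grey body in a large enclosure: P_net = εσA(T_body⁴ − T_wall⁴).
A = 4πr² = 0.06335 m²; T_body⁴ − T_wall⁴ = 3.957×10⁶ − 5.729×10⁷ = -5.333×10⁷ K⁴.
|P_net| = 0.49·5.67×10⁻⁸·0.06335·5.333×10⁷.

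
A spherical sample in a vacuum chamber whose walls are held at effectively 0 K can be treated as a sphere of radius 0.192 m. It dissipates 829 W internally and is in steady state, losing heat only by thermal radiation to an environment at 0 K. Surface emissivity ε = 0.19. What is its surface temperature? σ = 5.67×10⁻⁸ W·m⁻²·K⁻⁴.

T ≈ 638 K

Steady state: internal power = radiated power, P = εσA T⁴.
Radiating area A = 4πr² = 0.4632 m².
T⁴ = P/(εσA) = 829/(0.19·5.67×10⁻⁸·0.4632) = 1.661×10¹¹ K⁴.
T = (1.661×10¹¹)^(1/4).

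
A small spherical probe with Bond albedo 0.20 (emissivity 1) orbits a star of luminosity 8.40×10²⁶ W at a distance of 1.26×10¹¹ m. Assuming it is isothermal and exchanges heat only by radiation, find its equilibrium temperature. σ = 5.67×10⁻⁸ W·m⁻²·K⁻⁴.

T ≈ 349 K

First find the stellar flux at distance d: S = L/(4πd²) = 8.40×10²⁶/(4π·(1.26×10¹¹)²) = 4210 W/m².
For an isothermal sphere, absorbed (1−a)S·πr² = emitted σ·4πr²·T⁴, so T⁴ = (1−a)S/(4σ).
T⁴ = 0.800·4210/(4·5.67×10⁻⁸) = 1.485×10¹⁰ K⁴.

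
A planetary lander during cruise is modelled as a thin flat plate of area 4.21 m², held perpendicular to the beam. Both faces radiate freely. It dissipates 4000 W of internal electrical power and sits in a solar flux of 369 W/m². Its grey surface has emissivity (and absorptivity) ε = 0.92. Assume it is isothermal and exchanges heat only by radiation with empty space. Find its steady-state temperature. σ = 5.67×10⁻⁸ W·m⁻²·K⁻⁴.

At steady state, absorbed solar power + internal power = radiated power.
Absorbed: α·S·A_cross = 0.92·369·4.210 = 1429 W (cross-section A).
Total input = 1429 + 4000 = 5429 W.
Radiated: εσ·A_surf·T⁴ with A_surf = 2A = 8.420 m².
T⁴ = 5429/(0.92·5.67×10⁻⁸·8.420) = 1.236×10¹⁰ K⁴.

T ≈ 333 K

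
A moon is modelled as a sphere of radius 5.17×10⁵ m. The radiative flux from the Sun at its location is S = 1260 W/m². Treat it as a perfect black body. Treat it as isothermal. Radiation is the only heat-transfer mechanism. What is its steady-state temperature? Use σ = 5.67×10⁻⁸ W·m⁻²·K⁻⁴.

T ≈ 273 K

At equilibrium, absorbed power = emitted power.
Absorbing cross-section = πr² = 8.397×10¹¹ m²; emitting surface = 4πr² = 3.359×10¹² m² (ratio 4).
S·A_cross = εσ·A_surf·T⁴  ⇒  T⁴ = S/(4σ).
T⁴ = 1.00·1260/(4·5.67×10⁻⁸) = 5.556×10⁹ K⁴.
T = (5.556×10⁹)^(1/4).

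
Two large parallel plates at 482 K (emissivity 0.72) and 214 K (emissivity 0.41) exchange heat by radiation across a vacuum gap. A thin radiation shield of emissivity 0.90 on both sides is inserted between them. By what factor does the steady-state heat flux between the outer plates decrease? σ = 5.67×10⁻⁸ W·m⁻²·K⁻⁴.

factor ≈ 1.43

Without shield: q₀ = σΔ(T⁴)/(1/ε₁+1/ε₂−1) with denominator 2.828.
With shield the two gaps are in series; the resistances add: (1/ε₁+1/ε_s−1)+(1/ε_s+1/ε₂−1) = 1.500+2.550 = 4.050.
Heat-flux ratio q₀/q = 4.050/2.828.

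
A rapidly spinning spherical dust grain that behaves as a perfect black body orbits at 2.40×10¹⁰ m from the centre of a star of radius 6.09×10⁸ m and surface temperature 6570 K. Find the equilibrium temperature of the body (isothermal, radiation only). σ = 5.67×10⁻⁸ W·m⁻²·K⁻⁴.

T ≈ 740 K

The star's surface emits σT_*⁴; at distance d the flux is S = σT_*⁴(R_*/d)².
S = 5.67×10⁻⁸·(6570)⁴·(6.09×10⁸/2.40×10¹⁰)² = 68020 W/m².
For an isothermal sphere T⁴ = (1−a)S/(4σ) = 2.999×10¹¹ K⁴.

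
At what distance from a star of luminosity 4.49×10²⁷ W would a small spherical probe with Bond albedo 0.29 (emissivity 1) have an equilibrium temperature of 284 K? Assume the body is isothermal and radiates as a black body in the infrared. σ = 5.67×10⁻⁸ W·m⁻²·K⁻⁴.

d ≈ 4.15×10¹¹ m

For an isothermal black-emitting sphere, (1−a)S·πr² = σ·4πr²·T⁴ ⇒ S = 4σT⁴/(1−a).
S = 4·5.67×10⁻⁸·(284)⁴/0.710 = 2078 W/m².
Flux falls as S = L/(4πd²), so d = √(L/(4πS)) = √(4.49×10²⁷/(4π·2078)).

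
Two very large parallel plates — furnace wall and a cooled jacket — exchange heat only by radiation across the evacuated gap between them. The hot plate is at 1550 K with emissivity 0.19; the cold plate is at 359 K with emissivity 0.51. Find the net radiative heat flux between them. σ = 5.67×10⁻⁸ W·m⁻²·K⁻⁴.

For two infinite grey parallel plates, q = σ(T₁⁴ − T₂⁴)/(1/ε₁ + 1/ε₂ − 1).
T₁⁴ − T₂⁴ = 5.772×10¹² − 1.661×10¹⁰ = 5.755×10¹² K⁴.
1/ε₁ + 1/ε₂ − 1 = 5.263 + 1.961 − 1 = 6.224.
q = 5.67×10⁻⁸ × 5.755×10¹² / 6.224.

q ≈ 52400 W/m²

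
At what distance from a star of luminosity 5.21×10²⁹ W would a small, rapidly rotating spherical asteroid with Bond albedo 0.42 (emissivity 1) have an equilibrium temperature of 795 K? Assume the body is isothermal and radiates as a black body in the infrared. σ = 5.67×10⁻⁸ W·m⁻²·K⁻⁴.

For an isothermal black-emitting sphere, (1−a)S·πr² = σ·4πr²·T⁴ ⇒ S = 4σT⁴/(1−a).
S = 4·5.67×10⁻⁸·(795)⁴/0.580 = 1.562×10⁵ W/m².
Flux falls as S = L/(4πd²), so d = √(L/(4πS)) = √(5.21×10²⁹/(4π·1.562×10⁵)).

d ≈ 5.15×10¹¹ m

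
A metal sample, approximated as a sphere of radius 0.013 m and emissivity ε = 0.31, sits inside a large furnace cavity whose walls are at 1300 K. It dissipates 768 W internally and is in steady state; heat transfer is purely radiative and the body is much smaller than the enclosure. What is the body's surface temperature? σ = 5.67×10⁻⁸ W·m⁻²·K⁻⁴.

For a small grey body in a large enclosure, net radiated power = εσA(T⁴ − T_w⁴).
Steady state: P = εσA(T⁴ − T_w⁴) with A = 4πr² = 0.002124 m².
T⁴ = P/(εσA) + T_w⁴ = 768/(0.31·5.67×10⁻⁸·0.002124) + (1300)⁴
    = 2.057×10¹³ + 2.856×10¹² = 2.343×10¹³ K⁴.

T ≈ 2200 K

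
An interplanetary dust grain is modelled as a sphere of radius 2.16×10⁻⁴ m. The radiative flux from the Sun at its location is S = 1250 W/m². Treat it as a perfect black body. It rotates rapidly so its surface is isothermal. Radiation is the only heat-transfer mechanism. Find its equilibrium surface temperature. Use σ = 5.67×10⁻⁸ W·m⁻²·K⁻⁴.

At equilibrium, absorbed power = emitted power.
Absorbing cross-section = πr² = 1.466×10⁻⁷ m²; emitting surface = 4πr² = 5.863×10⁻⁷ m² (ratio 4).
S·A_cross = εσ·A_surf·T⁴  ⇒  T⁴ = S/(4σ).
T⁴ = 1.00·1250/(4·5.67×10⁻⁸) = 5.511×10⁹ K⁴.
T = (5.511×10⁹)^(1/4).

T ≈ 272 K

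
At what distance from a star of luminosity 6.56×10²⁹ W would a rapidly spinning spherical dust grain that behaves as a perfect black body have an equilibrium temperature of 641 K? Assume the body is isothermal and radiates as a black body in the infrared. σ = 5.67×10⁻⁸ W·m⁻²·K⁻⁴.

For an isothermal black-emitting sphere, (1−a)S·πr² = σ·4πr²·T⁴ ⇒ S = 4σT⁴/(1−a).
S = 4·5.67×10⁻⁸·(641)⁴/1.00 = 38290 W/m².
Flux falls as S = L/(4πd²), so d = √(L/(4πS)) = √(6.56×10²⁹/(4π·38290)).

d ≈ 1.17×10¹² m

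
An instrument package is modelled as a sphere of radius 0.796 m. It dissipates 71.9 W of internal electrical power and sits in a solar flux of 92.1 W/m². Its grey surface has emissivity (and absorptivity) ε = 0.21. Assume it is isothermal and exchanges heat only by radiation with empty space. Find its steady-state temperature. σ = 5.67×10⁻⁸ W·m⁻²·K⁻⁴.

T ≈ 185 K

At steady state, absorbed solar power + internal power = radiated power.
Absorbed: α·S·A_cross = 0.21·92.1·1.991 = 38.50 W (cross-section πr²).
Total input = 38.50 + 71.9 = 110.4 W.
Radiated: εσ·A_surf·T⁴ with A_surf = 4πr² = 7.962 m².
T⁴ = 110.4/(0.21·5.67×10⁻⁸·7.962) = 1.164×10⁹ K⁴.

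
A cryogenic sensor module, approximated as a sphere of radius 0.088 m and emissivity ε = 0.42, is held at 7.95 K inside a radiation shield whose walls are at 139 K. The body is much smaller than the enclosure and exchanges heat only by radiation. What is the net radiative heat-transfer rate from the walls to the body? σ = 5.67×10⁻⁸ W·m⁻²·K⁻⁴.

For a small grey body in a large enclosure: P_net = εσA(T_body⁴ − T_wall⁴).
A = 4πr² = 0.09731 m²; T_body⁴ − T_wall⁴ = 3995 − 3.733×10⁸ = -3.733×10⁸ K⁴.
|P_net| = 0.42·5.67×10⁻⁸·0.09731·3.733×10⁸.

P_net ≈ 0.865 W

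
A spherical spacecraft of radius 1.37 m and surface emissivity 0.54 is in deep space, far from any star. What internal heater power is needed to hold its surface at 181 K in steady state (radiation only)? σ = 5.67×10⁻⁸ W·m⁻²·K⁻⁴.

P ≈ 775 W

P = εσ·4πr²·T⁴.
4πr² = 23.59 m²; T⁴ = 1.073×10⁹ K⁴.
P = 0.54·5.67×10⁻⁸·23.59·1.073×10⁹.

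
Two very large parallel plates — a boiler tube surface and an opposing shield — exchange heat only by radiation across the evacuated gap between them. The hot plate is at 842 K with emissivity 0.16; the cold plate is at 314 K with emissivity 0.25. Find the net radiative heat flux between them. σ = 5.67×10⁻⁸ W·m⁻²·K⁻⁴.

q ≈ 3020 W/m²

For two infinite grey parallel plates, q = σ(T₁⁴ − T₂⁴)/(1/ε₁ + 1/ε₂ − 1).
T₁⁴ − T₂⁴ = 5.026×10¹¹ − 9.721×10⁹ = 4.929×10¹¹ K⁴.
1/ε₁ + 1/ε₂ − 1 = 6.250 + 4.000 − 1 = 9.250.
q = 5.67×10⁻⁸ × 4.929×10¹¹ / 9.250.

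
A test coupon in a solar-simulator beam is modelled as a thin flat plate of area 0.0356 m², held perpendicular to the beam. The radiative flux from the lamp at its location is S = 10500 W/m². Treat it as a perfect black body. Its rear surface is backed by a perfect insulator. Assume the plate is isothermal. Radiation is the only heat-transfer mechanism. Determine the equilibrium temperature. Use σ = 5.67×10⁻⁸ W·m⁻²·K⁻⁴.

At equilibrium, absorbed power = emitted power.
Absorbing cross-section = A = 0.03560 m²; emitting surface = A = 0.03560 m² (ratio 1).
S·A_cross = εσ·A_surf·T⁴  ⇒  T⁴ = S/(1σ).
T⁴ = 1.00·10500/(1·5.67×10⁻⁸) = 1.852×10¹¹ K⁴.
T = (1.852×10¹¹)^(1/4).

T ≈ 656 K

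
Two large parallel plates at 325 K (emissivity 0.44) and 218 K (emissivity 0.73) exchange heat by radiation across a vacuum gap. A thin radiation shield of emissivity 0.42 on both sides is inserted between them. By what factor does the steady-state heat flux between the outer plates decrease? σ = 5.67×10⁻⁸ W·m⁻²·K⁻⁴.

factor ≈ 2.42

Without shield: q₀ = σΔ(T⁴)/(1/ε₁+1/ε₂−1) with denominator 2.643.
With shield the two gaps are in series; the resistances add: (1/ε₁+1/ε_s−1)+(1/ε_s+1/ε₂−1) = 3.654+2.751 = 6.404.
Heat-flux ratio q₀/q = 6.404/2.643.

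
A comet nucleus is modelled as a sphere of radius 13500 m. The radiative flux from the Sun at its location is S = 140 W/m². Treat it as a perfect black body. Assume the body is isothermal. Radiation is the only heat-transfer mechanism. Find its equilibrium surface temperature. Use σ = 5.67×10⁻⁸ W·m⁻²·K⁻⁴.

At equilibrium, absorbed power = emitted power.
Absorbing cross-section = πr² = 5.726×10⁸ m²; emitting surface = 4πr² = 2.290×10⁹ m² (ratio 4).
S·A_cross = εσ·A_surf·T⁴  ⇒  T⁴ = S/(4σ).
T⁴ = 1.00·140/(4·5.67×10⁻⁸) = 6.173×10⁸ K⁴.
T = (6.173×10⁸)^(1/4).

T ≈ 158 K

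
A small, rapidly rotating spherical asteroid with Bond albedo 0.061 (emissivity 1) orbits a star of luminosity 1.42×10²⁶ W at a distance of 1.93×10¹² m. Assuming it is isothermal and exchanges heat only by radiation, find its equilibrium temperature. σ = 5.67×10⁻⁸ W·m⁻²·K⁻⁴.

T ≈ 59.5 K

First find the stellar flux at distance d: S = L/(4πd²) = 1.42×10²⁶/(4π·(1.93×10¹²)²) = 3.034 W/m².
For an isothermal sphere, absorbed (1−a)S·πr² = emitted σ·4πr²·T⁴, so T⁴ = (1−a)S/(4σ).
T⁴ = 0.939·3.034/(4·5.67×10⁻⁸) = 1.256×10⁷ K⁴.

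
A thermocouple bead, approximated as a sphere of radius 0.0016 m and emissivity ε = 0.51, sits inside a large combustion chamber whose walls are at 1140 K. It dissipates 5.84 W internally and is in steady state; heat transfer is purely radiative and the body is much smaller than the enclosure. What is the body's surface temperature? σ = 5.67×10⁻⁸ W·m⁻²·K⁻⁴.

T ≈ 1680 K

For a small grey body in a large enclosure, net radiated power = εσA(T⁴ − T_w⁴).
Steady state: P = εσA(T⁴ − T_w⁴) with A = 4πr² = 3.217×10⁻⁵ m².
T⁴ = P/(εσA) + T_w⁴ = 5.84/(0.51·5.67×10⁻⁸·3.217×10⁻⁵) + (1140)⁴
    = 6.278×10¹² + 1.689×10¹² = 7.967×10¹² K⁴.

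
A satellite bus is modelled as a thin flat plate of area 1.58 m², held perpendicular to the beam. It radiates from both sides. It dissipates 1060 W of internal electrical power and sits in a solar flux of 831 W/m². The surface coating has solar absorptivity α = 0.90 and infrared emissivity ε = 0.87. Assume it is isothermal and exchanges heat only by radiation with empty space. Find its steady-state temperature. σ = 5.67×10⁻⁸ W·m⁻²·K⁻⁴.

At steady state, absorbed solar power + internal power = radiated power.
Absorbed: α·S·A_cross = 0.90·831·1.580 = 1182 W (cross-section A).
Total input = 1182 + 1060 = 2242 W.
Radiated: εσ·A_surf·T⁴ with A_surf = 2A = 3.160 m².
T⁴ = 2242/(0.87·5.67×10⁻⁸·3.160) = 1.438×10¹⁰ K⁴.

T ≈ 346 K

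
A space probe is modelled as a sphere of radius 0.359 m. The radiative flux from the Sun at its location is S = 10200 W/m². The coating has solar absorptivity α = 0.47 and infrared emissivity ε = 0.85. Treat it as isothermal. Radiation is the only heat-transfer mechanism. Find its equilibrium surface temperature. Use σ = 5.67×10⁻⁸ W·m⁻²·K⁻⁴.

T ≈ 397 K

At equilibrium, absorbed power = emitted power.
Absorbing cross-section = πr² = 0.4049 m²; emitting surface = 4πr² = 1.620 m² (ratio 4).
αS·A_cross = εσ·A_surf·T⁴  ⇒  T⁴ = αS/(ε·4σ).
T⁴ = 0.470·10200/(0.85·4·5.67×10⁻⁸) = 2.487×10¹⁰ K⁴.
T = (2.487×10¹⁰)^(1/4).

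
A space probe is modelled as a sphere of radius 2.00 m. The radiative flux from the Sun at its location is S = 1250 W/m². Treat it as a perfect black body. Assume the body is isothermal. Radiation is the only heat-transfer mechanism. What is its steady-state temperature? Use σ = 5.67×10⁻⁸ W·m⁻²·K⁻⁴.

At equilibrium, absorbed power = emitted power.
Absorbing cross-section = πr² = 12.57 m²; emitting surface = 4πr² = 50.27 m² (ratio 4).
S·A_cross = εσ·A_surf·T⁴  ⇒  T⁴ = S/(4σ).
T⁴ = 1.00·1250/(4·5.67×10⁻⁸) = 5.511×10⁹ K⁴.
T = (5.511×10⁹)^(1/4).

T ≈ 272 K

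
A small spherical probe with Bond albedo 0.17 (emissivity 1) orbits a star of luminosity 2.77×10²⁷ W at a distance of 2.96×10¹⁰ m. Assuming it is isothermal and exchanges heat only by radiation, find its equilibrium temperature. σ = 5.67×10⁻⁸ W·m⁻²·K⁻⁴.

T ≈ 980 K

First find the stellar flux at distance d: S = L/(4πd²) = 2.77×10²⁷/(4π·(2.96×10¹⁰)²) = 2.516×10⁵ W/m².
For an isothermal sphere, absorbed (1−a)S·πr² = emitted σ·4πr²·T⁴, so T⁴ = (1−a)S/(4σ).
T⁴ = 0.830·2.516×10⁵/(4·5.67×10⁻⁸) = 9.207×10¹¹ K⁴.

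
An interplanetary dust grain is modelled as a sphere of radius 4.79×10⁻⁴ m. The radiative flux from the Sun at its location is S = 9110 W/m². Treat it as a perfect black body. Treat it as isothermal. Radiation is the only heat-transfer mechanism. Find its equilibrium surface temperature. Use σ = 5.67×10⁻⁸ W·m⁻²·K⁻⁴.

T ≈ 448 K

At equilibrium, absorbed power = emitted power.
Absorbing cross-section = πr² = 7.208×10⁻⁷ m²; emitting surface = 4πr² = 2.883×10⁻⁶ m² (ratio 4).
S·A_cross = εσ·A_surf·T⁴  ⇒  T⁴ = S/(4σ).
T⁴ = 1.00·9110/(4·5.67×10⁻⁸) = 4.017×10¹⁰ K⁴.
T = (4.017×10¹⁰)^(1/4).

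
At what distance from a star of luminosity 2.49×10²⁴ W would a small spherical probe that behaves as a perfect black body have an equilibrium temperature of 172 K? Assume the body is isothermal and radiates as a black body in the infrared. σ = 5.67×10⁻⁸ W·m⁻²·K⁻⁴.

d ≈ 3.16×10¹⁰ m

For an isothermal black-emitting sphere, (1−a)S·πr² = σ·4πr²·T⁴ ⇒ S = 4σT⁴/(1−a).
S = 4·5.67×10⁻⁸·(172)⁴/1.00 = 198.5 W/m².
Flux falls as S = L/(4πd²), so d = √(L/(4πS)) = √(2.49×10²⁴/(4π·198.5)).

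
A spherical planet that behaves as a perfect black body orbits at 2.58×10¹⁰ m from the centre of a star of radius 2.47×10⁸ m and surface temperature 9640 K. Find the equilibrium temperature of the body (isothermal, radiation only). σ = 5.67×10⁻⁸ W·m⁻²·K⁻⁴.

The star's surface emits σT_*⁴; at distance d the flux is S = σT_*⁴(R_*/d)².
S = 5.67×10⁻⁸·(9640)⁴·(2.47×10⁸/2.58×10¹⁰)² = 44880 W/m².
For an isothermal sphere T⁴ = (1−a)S/(4σ) = 1.979×10¹¹ K⁴.

T ≈ 667 K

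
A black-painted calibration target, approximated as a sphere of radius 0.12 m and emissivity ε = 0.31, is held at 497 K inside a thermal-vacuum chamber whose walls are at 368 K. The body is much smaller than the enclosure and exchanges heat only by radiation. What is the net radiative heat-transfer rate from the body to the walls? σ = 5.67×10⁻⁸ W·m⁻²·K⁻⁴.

P_net ≈ 136 W

For a small grey body in a large enclosure: P_net = εσA(T_body⁴ − T_wall⁴).
A = 4πr² = 0.1810 m²; T_body⁴ − T_wall⁴ = 6.101×10¹⁰ − 1.834×10¹⁰ = 4.267×10¹⁰ K⁴.
|P_net| = 0.31·5.67×10⁻⁸·0.1810·4.267×10¹⁰.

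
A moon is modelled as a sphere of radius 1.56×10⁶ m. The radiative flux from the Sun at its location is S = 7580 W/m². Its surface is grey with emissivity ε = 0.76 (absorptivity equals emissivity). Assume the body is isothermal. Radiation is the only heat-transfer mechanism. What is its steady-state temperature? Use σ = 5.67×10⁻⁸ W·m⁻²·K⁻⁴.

At equilibrium, absorbed power = emitted power.
Absorbing cross-section = πr² = 7.645×10¹² m²; emitting surface = 4πr² = 3.058×10¹³ m² (ratio 4).
εS·A_cross = εσ·A_surf·T⁴  ⇒  T⁴ = S/(4σ)   (ε cancels).
T⁴ = 7580/(4·5.67×10⁻⁸) = 3.342×10¹⁰ K⁴.
T = (3.342×10¹⁰)^(1/4).

T ≈ 428 K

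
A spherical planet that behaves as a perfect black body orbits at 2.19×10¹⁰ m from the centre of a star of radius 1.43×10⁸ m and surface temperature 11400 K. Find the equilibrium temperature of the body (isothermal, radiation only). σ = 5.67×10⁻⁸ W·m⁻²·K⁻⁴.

T ≈ 651 K

The star's surface emits σT_*⁴; at distance d the flux is S = σT_*⁴(R_*/d)².
S = 5.67×10⁻⁸·(11400)⁴·(1.43×10⁸/2.19×10¹⁰)² = 40830 W/m².
For an isothermal sphere T⁴ = (1−a)S/(4σ) = 1.800×10¹¹ K⁴.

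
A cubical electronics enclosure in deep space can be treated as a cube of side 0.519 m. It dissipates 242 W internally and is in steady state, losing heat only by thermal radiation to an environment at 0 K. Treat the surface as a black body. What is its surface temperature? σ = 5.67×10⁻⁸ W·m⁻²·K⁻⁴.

T ≈ 227 K

Steady state: internal power = radiated power, P = εσA T⁴.
Radiating area A = 6L² = 1.616 m².
T⁴ = P/(εσA) = 242/(1.0·5.67×10⁻⁸·1.616) = 2.641×10⁹ K⁴.
T = (2.641×10⁹)^(1/4).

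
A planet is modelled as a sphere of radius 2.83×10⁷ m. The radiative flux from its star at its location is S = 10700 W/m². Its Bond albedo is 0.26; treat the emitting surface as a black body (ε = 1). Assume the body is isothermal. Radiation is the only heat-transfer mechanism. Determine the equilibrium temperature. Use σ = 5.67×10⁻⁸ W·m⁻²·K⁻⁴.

T ≈ 432 K

At equilibrium, absorbed power = emitted power.
Absorbing cross-section = πr² = 2.516×10¹⁵ m²; emitting surface = 4πr² = 1.006×10¹⁶ m² (ratio 4).
(1−a)S·A_cross = εσ·A_surf·T⁴  ⇒  T⁴ = (1−a)S/(4σ).
T⁴ = 0.740·10700/(4·5.67×10⁻⁸) = 3.491×10¹⁰ K⁴.
T = (3.491×10¹⁰)^(1/4).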